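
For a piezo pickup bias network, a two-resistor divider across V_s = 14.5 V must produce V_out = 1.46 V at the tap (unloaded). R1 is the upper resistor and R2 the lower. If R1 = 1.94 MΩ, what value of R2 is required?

R2 ≈ 0.217 MΩ

Required fraction k = V_out/V_s = 0.1007.
Rearranging, R2 = R1·k/(1−k) = 1.94 × 0.1120 = 0.2172 MΩ.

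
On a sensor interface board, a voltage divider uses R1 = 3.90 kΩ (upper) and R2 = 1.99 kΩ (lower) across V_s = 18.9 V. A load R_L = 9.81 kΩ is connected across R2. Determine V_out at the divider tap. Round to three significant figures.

V_out ≈ 5.63 V

The load sits in parallel with R2, giving an effective lower resistance R2' = R2·R_L/(R2+R_L) = 1.654 kΩ.
Now apply the divider: V_out = 18.9 × 0.2979 = 5.629 V.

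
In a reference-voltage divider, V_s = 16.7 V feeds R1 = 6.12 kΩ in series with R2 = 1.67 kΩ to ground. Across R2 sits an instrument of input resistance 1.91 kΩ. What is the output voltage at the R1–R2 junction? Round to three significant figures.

V_out ≈ 2.12 V

The load sits in parallel with R2, giving an effective lower resistance R2' = R2·R_L/(R2+R_L) = 0.8910 kΩ.
Then V_out = V_s · R2'/(R1 + R2') = 16.7 × 0.8910/7.011 = 2.122 V.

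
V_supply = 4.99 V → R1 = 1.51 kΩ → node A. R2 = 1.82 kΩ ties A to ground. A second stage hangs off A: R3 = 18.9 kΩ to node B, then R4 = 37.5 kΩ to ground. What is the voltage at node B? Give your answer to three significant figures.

Node A sees R2 in parallel with the series input of stage 2, R3 + R4 = 56.40 kΩ.
Effective lower resistance at A: R2 ‖ 56.40 = 1.763 kΩ.
So V_A = 4.99 × 0.5387 = 2.688 V.
Then the unloaded second divider: V_B = V_A × R4/(R3+R4) = 2.688 × 0.6649 = 1.787 V.

V_B ≈ 1.79 V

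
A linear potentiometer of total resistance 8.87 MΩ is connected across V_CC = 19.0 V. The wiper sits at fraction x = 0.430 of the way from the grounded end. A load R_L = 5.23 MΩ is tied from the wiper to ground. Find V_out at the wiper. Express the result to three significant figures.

V_out ≈ 5.77 V

The pot divides into 5.056 MΩ above the wiper and 3.814 MΩ below.
(x·R_p) ‖ R_L = 2.206 MΩ.
V_out = 19.0 × 2.206/(5.056 + 2.206) = 5.771 V.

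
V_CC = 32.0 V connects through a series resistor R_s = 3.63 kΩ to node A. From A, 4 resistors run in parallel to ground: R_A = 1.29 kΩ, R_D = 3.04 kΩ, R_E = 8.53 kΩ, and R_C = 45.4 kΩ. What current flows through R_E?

I ≈ 0.680 mA

Parallel bank: R_p = 1/(1/1.29 + 1/3.04 + 1/8.53 + 1/45.4) = 0.8042 kΩ.
V_A by voltage divider: V_A = 32.0 × 0.8042/(3.63 + 0.8042) = 5.804 V.
Branch current I = V_A/R_E = 5.804/8.53 = 0.6804 mA.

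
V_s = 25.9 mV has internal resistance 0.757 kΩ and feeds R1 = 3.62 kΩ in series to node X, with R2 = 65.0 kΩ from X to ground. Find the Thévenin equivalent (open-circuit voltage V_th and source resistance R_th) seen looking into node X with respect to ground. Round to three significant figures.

R1' = 0.757 + 3.62 = 4.377 kΩ (source resistance + R1).
Open-circuit (no load on X): V_th = V_s · R2/(R1' + R2) = 25.9 × 65.0/(4.377 + 65.0) = 24.27 mV.
Looking into X with the source shorted: R_th = R1'·R2/(R1'+R2) = 4.377 × 65.0/69.38 = 4.101 kΩ.

V_th ≈ 24.3 mV, R_th ≈ 4.10 kΩ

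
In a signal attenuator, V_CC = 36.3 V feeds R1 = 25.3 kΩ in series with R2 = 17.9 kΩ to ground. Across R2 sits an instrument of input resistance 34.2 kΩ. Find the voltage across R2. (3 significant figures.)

V_out ≈ 11.5 V

The load sits in parallel with R2, giving an effective lower resistance R2' = R2·R_L/(R2+R_L) = 11.75 kΩ.
Then V_out = V_CC · R2'/(R1 + R2') = 36.3 × 11.75/37.05 = 11.51 V.
(Unloaded it would be 15.0 V; the load pulls it down.)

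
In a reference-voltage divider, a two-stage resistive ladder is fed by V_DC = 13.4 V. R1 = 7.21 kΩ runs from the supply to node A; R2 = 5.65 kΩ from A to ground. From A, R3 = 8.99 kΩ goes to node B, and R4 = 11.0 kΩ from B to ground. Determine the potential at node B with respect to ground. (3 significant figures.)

Looking into the second stage from A: R3 + R4 = 19.99 kΩ appears in parallel with R2.
R2 ‖ (R3+R4) = 4.405 kΩ.
First divider: V_A = V_DC · 4.405/(7.21 + 4.405) = 5.082 V.
V_B = V_A × 0.5503 = 2.796 V.

V_B ≈ 2.80 V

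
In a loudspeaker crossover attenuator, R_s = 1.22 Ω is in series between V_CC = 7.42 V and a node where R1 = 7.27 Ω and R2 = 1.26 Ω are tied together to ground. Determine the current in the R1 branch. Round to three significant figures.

Equivalent of the parallel group: R_p = 1.074 Ω.
Node voltage V_A = V_CC · R_p/(R_s + R_p) = 7.42 × 0.4682 = 3.474 V.
Branch current I = V_A/R1 = 3.474/7.27 = 0.4778 A.

I ≈ 0.478 A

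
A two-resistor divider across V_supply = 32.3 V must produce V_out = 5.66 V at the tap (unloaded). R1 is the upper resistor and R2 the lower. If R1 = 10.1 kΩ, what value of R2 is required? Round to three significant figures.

The divider ratio is R2/(R1+R2) = 5.66/32.3 = 0.1752.
So R2 = R1 · V_out/(V_supply − V_out) = 10.1 × 5.66/(32.3 − 5.66) = 10.1 × 0.2125 = 2.146 kΩ.

R2 ≈ 2.15 kΩ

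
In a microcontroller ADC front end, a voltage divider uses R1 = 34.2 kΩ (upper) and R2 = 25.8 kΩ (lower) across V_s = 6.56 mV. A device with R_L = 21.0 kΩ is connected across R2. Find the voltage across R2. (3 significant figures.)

R2 ‖ R_L = (25.8 × 21.0)/(25.8 + 21.0) = 11.58 kΩ.
Then V_out = V_s · R2'/(R1 + R2') = 6.56 × 11.58/45.78 = 1.659 mV.

V_out ≈ 1.66 mV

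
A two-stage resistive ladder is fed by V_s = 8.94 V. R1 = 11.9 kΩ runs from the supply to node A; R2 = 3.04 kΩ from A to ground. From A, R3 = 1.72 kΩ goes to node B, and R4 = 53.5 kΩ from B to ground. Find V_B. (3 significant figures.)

V_B ≈ 1.69 V

Looking into the second stage from A: R3 + R4 = 55.22 kΩ appears in parallel with R2.
Effective lower resistance at A: R2 ‖ 55.22 = 2.881 kΩ.
So V_A = 8.94 × 0.1949 = 1.743 V.
V_B = V_A × 0.9689 = 1.688 V.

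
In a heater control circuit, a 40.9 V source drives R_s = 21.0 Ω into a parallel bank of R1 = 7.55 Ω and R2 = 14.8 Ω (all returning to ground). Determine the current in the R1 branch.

Equivalent of the parallel group: R_p = 5.000 Ω.
V_A = 40.9 × 5.000/26.00 = 7.865 V.
I(R1) = V_A / R1 = 7.865/7.55 = 1.042 A.

I ≈ 1.04 A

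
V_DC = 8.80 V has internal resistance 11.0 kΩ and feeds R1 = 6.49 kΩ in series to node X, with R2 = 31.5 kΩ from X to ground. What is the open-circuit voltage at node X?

R1' = 11.0 + 6.49 = 17.49 kΩ (source resistance + R1).
With X open, the divider is unloaded: V_th = 8.80 × 31.5/48.99 = 5.658 V.

V_th ≈ 5.66 V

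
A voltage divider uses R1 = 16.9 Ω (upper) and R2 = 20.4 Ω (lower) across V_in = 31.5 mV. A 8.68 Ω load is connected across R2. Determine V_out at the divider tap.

The load sits in parallel with R2, giving an effective lower resistance R2' = R2·R_L/(R2+R_L) = 6.089 Ω.
Then V_out = V_in · R2'/(R1 + R2') = 31.5 × 6.089/22.99 = 8.343 mV.

V_out ≈ 8.34 mV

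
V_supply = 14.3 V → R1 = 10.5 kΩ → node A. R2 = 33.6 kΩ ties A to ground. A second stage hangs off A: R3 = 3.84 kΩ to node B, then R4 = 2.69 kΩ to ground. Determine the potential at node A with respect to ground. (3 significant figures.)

The second stage (R3 + R4 = 6.530 kΩ) loads node A in parallel with R2.
Effective lower resistance at A: R2 ‖ 6.530 = 5.467 kΩ.
First divider: V_A = V_supply · 5.467/(10.5 + 5.467) = 4.896 V.

V_A ≈ 4.90 V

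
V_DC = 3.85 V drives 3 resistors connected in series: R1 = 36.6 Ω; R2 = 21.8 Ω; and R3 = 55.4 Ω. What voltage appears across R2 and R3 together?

ΣR = 36.6 + 21.8 + 55.4 = 113.8 Ω.
R_{R2..R3} = 21.8 + 55.4 = 77.20 Ω.
Voltage divider: V = V_DC · (77.20 / 113.8) = 3.85 × 0.6784 = 2.612 V.

V ≈ 2.61 V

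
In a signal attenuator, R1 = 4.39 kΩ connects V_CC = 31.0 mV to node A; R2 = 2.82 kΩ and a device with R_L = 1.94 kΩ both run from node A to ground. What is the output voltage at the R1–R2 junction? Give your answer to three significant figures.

The load sits in parallel with R2, giving an effective lower resistance R2' = R2·R_L/(R2+R_L) = 1.149 kΩ.
Now apply the divider: V_out = 31.0 × 0.2075 = 6.432 mV.

V_out ≈ 6.43 mV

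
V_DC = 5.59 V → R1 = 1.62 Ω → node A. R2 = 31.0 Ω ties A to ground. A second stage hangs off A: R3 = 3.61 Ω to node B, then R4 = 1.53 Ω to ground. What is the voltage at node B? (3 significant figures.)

Node A sees R2 in parallel with the series input of stage 2, R3 + R4 = 5.140 Ω.
Effective lower resistance at A: R2 ‖ 5.140 = 4.409 Ω.
V_A = 5.59 × 4.409/(1.62 + 4.409) = 4.088 V.
V_B = V_A × 0.2977 = 1.217 V.

V_B ≈ 1.22 V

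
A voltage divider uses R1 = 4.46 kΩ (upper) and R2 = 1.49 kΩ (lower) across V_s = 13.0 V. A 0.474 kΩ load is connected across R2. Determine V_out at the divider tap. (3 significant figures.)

The load sits in parallel with R2, giving an effective lower resistance R2' = R2·R_L/(R2+R_L) = 0.3596 kΩ.
Then V_out = V_s · R2'/(R1 + R2') = 13.0 × 0.3596/4.820 = 0.9700 V.

V_out ≈ 0.970 V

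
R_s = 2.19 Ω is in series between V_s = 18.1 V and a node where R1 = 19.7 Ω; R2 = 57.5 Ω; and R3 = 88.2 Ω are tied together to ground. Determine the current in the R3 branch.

I ≈ 0.175 A

Equivalent of the parallel group: R_p = 12.58 Ω.
V_A by voltage divider: V_A = 18.1 × 12.58/(2.19 + 12.58) = 15.42 V.
I(R3) = V_A / R3 = 15.42/88.2 = 0.1748 A.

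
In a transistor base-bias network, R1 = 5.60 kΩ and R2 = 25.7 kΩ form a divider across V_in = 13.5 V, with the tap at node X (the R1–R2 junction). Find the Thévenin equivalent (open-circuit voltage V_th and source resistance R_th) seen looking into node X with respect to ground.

V_th ≈ 11.1 V, R_th ≈ 4.60 kΩ

With X open, the divider is unloaded: V_th = 13.5 × 25.7/31.30 = 11.08 V.
Zeroing V_in shorts the top of R1 to ground, so R_th = R1 ‖ R2 = 4.598 kΩ.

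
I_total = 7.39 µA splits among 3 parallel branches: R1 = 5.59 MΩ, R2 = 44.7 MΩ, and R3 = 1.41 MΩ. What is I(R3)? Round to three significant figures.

I ≈ 5.76 µA

ΣG = 1/5.59 + 1/44.7 + 1/1.41 = 0.9105.
R3 takes the fraction G_k/ΣG = 0.7092/0.9105 = 0.7789, so I = 7.39 × 0.7789 = 5.756 µA.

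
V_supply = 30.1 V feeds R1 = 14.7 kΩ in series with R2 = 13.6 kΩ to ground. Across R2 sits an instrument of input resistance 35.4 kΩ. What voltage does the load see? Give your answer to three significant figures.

First combine the lower leg with the load: R2 ‖ R_L = 9.825 kΩ.
Now apply the divider: V_out = 30.1 × 0.4006 = 12.06 V.

V_out ≈ 12.1 V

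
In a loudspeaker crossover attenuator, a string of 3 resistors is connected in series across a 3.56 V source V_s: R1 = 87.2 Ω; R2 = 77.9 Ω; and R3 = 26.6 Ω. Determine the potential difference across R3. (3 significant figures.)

ΣR = 87.2 + 77.9 + 26.6 = 191.7 Ω.
Voltage divider: V = V_s · (26.60 / 191.7) = 3.56 × 0.1388 = 0.4940 V.

V ≈ 0.494 V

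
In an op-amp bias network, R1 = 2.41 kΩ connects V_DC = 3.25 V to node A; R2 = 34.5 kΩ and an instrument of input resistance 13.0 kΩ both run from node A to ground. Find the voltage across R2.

The load sits in parallel with R2, giving an effective lower resistance R2' = R2·R_L/(R2+R_L) = 9.442 kΩ.
Then V_out = V_DC · R2'/(R1 + R2') = 3.25 × 9.442/11.85 = 2.589 V.
(Unloaded it would be 3.04 V; the load pulls it down.)

V_out ≈ 2.59 V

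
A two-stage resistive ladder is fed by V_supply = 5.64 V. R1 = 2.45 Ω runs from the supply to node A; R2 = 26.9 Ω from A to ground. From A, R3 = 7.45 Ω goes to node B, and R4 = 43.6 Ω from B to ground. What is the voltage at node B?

V_B ≈ 4.23 V

Node A sees R2 in parallel with the series input of stage 2, R3 + R4 = 51.05 Ω.
Effective lower resistance at A: R2 ‖ 51.05 = 17.62 Ω.
V_A = 5.64 × 17.62/(2.45 + 17.62) = 4.951 V.
V_B = V_A × 0.8541 = 4.229 V.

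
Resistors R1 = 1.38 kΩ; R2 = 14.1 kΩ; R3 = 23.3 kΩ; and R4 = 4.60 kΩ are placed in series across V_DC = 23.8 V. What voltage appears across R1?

Series total: ΣR = 1.38 + 14.1 + 23.3 + 4.60 = 43.38 kΩ.
By the voltage-divider rule, V = 23.8 × 1.380/43.38 = 0.7571 V.

V ≈ 0.757 V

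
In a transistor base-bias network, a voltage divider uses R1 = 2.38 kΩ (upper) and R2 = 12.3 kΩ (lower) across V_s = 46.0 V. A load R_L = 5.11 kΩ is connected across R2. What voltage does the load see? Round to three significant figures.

V_out ≈ 27.7 V

The load sits in parallel with R2, giving an effective lower resistance R2' = R2·R_L/(R2+R_L) = 3.610 kΩ.
Voltage divider with the loaded lower leg: V_out = 46.0 × 3.610/(2.38 + 3.610) = 46.0 × 0.6027 = 27.72 V.
(Unloaded it would be 38.5 V; the load pulls it down.)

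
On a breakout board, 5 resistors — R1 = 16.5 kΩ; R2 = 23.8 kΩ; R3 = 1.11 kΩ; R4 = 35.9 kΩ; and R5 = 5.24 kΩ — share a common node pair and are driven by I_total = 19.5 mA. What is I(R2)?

ΣG = 1/16.5 + 1/23.8 + 1/1.11 + 1/35.9 + 1/5.24 = 1.222.
Current divider: I(R2) = I_total · G_k/ΣG = 19.5 × (0.04202/1.222) = 19.5 × 0.03438 = 0.6704 mA.

I ≈ 0.670 mA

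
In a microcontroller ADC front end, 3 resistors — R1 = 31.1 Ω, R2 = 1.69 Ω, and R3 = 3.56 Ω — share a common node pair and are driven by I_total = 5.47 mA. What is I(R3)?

ΣG = 1/31.1 + 1/1.69 + 1/3.56 = 0.9048.
Current divider: I(R3) = I_total · G_k/ΣG = 5.47 × (0.2809/0.9048) = 5.47 × 0.3105 = 1.698 mA.

I ≈ 1.70 mA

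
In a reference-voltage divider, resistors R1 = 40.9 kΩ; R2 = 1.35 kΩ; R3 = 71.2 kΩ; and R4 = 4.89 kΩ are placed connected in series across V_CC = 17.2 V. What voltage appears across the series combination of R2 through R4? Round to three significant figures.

Series total: ΣR = 40.9 + 1.35 + 71.2 + 4.89 = 118.3 kΩ.
R_{R2..R4} = 1.35 + 71.2 + 4.89 = 77.44 kΩ.
Voltage divider: V = V_CC · (77.44 / 118.3) = 17.2 × 0.6544 = 11.26 V.

V ≈ 11.3 V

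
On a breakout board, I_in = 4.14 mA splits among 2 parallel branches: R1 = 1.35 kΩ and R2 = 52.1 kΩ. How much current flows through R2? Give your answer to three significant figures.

I ≈ 0.105 mA

Two-branch current divider: I_k = I_in · R_other/(R_1 + R_2).
So I = 4.14 × 1.35/53.45 = 0.1046 mA.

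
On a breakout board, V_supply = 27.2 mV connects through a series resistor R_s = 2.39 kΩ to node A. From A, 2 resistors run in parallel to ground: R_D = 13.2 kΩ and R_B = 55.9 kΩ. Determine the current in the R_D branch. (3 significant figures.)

I ≈ 1.68 µA

Parallel bank: R_p = 1/(1/13.2 + 1/55.9) = 10.68 kΩ.
V_A = 27.2 × 10.68/13.07 = 22.23 mV.
Branch current I = V_A/R_D = 22.23/13.2 = 1.684 µA.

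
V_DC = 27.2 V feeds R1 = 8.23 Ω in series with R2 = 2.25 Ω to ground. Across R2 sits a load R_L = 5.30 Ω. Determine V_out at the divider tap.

V_out ≈ 4.38 V

R2 ‖ R_L = (2.25 × 5.30)/(2.25 + 5.30) = 1.579 Ω.
Now apply the divider: V_out = 27.2 × 0.1610 = 4.380 V.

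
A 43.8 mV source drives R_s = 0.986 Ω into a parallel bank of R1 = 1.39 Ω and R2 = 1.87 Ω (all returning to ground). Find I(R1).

Equivalent of the parallel group: R_p = 0.7973 Ω.
V_A = 43.8 × 0.7973/1.783 = 19.58 mV.
I(R1) = V_A / R1 = 19.58/1.39 = 14.09 mA.

I ≈ 14.1 mA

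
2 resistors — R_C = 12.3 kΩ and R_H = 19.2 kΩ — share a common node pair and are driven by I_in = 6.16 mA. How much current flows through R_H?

For two parallel branches, I_k = I_in · (other R)/(sum of R).
So I = 6.16 × 12.3/31.50 = 2.405 mA.

I ≈ 2.41 mA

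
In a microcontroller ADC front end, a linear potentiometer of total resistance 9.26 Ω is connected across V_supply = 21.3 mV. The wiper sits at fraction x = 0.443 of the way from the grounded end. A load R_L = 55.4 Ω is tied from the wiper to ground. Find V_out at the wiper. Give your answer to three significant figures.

V_out ≈ 9.06 mV

Split the track: R_lower = x·R_p = 4.102 Ω, R_upper = (1−x)·R_p = 5.158 Ω.
(x·R_p) ‖ R_L = 3.819 Ω.
Then V_out = V_supply · 3.819/(5.158 + 3.819) = 9.062 mV.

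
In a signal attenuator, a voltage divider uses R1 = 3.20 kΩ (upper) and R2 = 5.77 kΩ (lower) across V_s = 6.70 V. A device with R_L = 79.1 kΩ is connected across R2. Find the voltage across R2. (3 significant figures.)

V_out ≈ 4.20 V

The load sits in parallel with R2, giving an effective lower resistance R2' = R2·R_L/(R2+R_L) = 5.378 kΩ.
Then V_out = V_s · R2'/(R1 + R2') = 6.70 × 5.378/8.578 = 4.201 V.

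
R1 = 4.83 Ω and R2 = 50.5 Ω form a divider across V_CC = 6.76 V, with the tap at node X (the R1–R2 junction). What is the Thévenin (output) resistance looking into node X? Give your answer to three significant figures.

R_th ≈ 4.41 Ω

Zeroing V_CC shorts the top of R1 to ground, so R_th = R1 ‖ R2 = 4.408 Ω.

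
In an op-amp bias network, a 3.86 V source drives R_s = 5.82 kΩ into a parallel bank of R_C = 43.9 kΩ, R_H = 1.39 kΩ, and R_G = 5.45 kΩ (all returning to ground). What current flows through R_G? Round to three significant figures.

I ≈ 0.111 mA

Equivalent of the parallel group: R_p = 1.080 kΩ.
V_A = 3.86 × 1.080/6.900 = 0.6043 V.
I(R_G) = V_A / R_G = 0.6043/5.45 = 0.1109 mA.
(Equivalently: I_total = 0.5594 mA, then current-divider fraction G_k/ΣG = 0.1982.)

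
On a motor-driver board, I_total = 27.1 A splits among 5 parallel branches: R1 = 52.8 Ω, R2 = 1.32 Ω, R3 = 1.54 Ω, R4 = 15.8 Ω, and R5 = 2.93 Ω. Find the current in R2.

Total conductance ΣG = 1/52.8 + 1/1.32 + 1/1.54 + 1/15.8 + 1/2.93 = 1.830 (units of 1/Ω).
Current divider: I(R2) = I_total · G_k/ΣG = 27.1 × (0.7576/1.830) = 27.1 × 0.4139 = 11.22 A.

I ≈ 11.2 A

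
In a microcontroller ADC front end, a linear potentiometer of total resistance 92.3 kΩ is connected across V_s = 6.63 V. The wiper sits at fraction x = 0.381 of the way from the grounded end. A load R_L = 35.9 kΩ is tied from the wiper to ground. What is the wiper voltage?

Split the track: R_lower = x·R_p = 35.17 kΩ, R_upper = (1−x)·R_p = 57.13 kΩ.
Lower segment in parallel with the load: 35.17 ‖ 35.9 = 17.76 kΩ.
Loaded-divider output: V_out = 6.63 × 0.2372 = 1.573 V.

V_out ≈ 1.57 V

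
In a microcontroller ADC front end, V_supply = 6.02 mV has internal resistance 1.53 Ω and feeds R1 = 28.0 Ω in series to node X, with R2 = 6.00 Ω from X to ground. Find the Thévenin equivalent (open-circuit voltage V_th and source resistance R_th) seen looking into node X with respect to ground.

V_th ≈ 1.02 mV, R_th ≈ 4.99 Ω

R1' = 1.53 + 28.0 = 29.53 Ω (source resistance + R1).
Open-circuit (no load on X): V_th = V_supply · R2/(R1' + R2) = 6.02 × 6.00/(29.53 + 6.00) = 1.017 mV.
Looking into X with the source shorted: R_th = R1'·R2/(R1'+R2) = 29.53 × 6.00/35.53 = 4.987 Ω.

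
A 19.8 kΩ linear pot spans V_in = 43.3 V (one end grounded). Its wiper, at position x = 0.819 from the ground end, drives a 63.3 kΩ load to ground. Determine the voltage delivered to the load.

Split the track: R_lower = x·R_p = 16.22 kΩ, R_upper = (1−x)·R_p = 3.584 kΩ.
R_L loads the lower segment: effective lower R = 12.91 kΩ.
Loaded-divider output: V_out = 43.3 × 0.7827 = 33.89 V.

V_out ≈ 33.9 V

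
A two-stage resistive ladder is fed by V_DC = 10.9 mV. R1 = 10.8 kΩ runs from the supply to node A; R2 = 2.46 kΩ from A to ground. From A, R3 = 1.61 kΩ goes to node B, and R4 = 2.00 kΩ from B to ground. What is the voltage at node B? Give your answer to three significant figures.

V_B ≈ 0.720 mV

Looking into the second stage from A: R3 + R4 = 3.610 kΩ appears in parallel with R2.
R2 ‖ (R3+R4) = 1.463 kΩ.
V_A = 10.9 × 1.463/(10.8 + 1.463) = 1.300 mV.
Then the unloaded second divider: V_B = V_A × R4/(R3+R4) = 1.300 × 0.5540 = 0.7205 mV.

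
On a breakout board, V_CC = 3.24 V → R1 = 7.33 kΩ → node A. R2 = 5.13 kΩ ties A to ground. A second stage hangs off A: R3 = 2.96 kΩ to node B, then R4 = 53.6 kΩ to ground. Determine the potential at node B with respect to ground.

The second stage (R3 + R4 = 56.56 kΩ) loads node A in parallel with R2.
R2 ‖ (R3+R4) = 4.703 kΩ.
V_A = 3.24 × 4.703/(7.33 + 4.703) = 1.266 V.
Then the unloaded second divider: V_B = V_A × R4/(R3+R4) = 1.266 × 0.9477 = 1.200 V.

V_B ≈ 1.20 V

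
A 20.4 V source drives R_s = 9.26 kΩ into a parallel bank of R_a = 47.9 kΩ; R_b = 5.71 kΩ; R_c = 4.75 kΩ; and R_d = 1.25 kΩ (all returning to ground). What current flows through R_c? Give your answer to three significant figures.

Equivalent of the parallel group: R_p = 0.8288 kΩ.
V_A = 20.4 × 0.8288/10.09 = 1.676 V.
Branch current I = V_A/R_c = 1.676/4.75 = 0.3528 mA.
(Equivalently: I_total = 2.022 mA, then current-divider fraction G_k/ΣG = 0.1745.)

I ≈ 0.353 mA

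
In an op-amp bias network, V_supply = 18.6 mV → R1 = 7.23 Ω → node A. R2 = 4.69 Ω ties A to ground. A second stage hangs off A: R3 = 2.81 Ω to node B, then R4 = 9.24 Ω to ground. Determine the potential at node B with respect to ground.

Looking into the second stage from A: R3 + R4 = 12.05 Ω appears in parallel with R2.
Effective lower resistance at A: R2 ‖ 12.05 = 3.376 Ω.
So V_A = 18.6 × 0.3183 = 5.921 mV.
Stage 2 is unloaded, so V_B = V_A · R4/(R3+R4) = 5.921 × 9.24/12.05 = 4.540 mV.

V_B ≈ 4.54 mV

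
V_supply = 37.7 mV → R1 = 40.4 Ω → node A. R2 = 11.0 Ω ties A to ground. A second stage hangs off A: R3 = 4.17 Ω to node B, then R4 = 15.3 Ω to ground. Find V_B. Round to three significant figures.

Looking into the second stage from A: R3 + R4 = 19.47 Ω appears in parallel with R2.
Effective lower resistance at A: R2 ‖ 19.47 = 7.029 Ω.
V_A = 37.7 × 7.029/(40.4 + 7.029) = 5.587 mV.
Then the unloaded second divider: V_B = V_A × R4/(R3+R4) = 5.587 × 0.7858 = 4.390 mV.

V_B ≈ 4.39 mV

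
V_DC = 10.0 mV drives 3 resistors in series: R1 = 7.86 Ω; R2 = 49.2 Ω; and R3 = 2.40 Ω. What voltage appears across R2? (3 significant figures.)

ΣR = 7.86 + 49.2 + 2.40 = 59.46 Ω.
V = V_DC · R/ΣR = 10.0 × 0.8274 = 8.274 mV.

V ≈ 8.27 mV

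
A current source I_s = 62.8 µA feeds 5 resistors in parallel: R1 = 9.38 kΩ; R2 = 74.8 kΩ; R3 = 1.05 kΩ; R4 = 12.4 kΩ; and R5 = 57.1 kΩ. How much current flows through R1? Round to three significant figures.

ΣG = 1/9.38 + 1/74.8 + 1/1.05 + 1/12.4 + 1/57.1 = 1.171.
Current divider: I(R1) = I_s · G_k/ΣG = 62.8 × (0.1066/1.171) = 62.8 × 0.09108 = 5.720 µA.

I ≈ 5.72 µA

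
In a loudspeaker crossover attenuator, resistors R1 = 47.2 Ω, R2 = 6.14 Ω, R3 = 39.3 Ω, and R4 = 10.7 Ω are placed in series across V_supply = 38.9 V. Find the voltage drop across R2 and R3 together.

V ≈ 17.1 V

ΣR = 47.2 + 6.14 + 39.3 + 10.7 = 103.3 Ω.
R_{R2..R3} = 6.14 + 39.3 = 45.44 Ω.
By the voltage-divider rule, V = 38.9 × 45.44/103.3 = 17.10 V.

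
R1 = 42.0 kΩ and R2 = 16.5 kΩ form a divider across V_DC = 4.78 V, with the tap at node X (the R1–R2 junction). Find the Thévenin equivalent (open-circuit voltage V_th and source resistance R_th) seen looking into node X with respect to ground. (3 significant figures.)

V_th ≈ 1.35 V, R_th ≈ 11.8 kΩ

With X open, the divider is unloaded: V_th = 4.78 × 16.5/58.50 = 1.348 V.
With V_DC suppressed (replaced by a short), R_th = R1 ‖ R2 = (42.00 × 16.5)/(42.00 + 16.5) = 11.85 kΩ.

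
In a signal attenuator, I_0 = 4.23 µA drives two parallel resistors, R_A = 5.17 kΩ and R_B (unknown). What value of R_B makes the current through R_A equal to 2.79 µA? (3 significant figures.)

R_B ≈ 10.0 kΩ

Two-branch current divider: I_A = I_0 · R_B/(R_A + R_B).
2.79/4.23 = R_B/(R_A + R_B) → R_B = R_A · (0.6596)/(1 − 0.6596) = 5.17 × 1.937 = 10.02 kΩ.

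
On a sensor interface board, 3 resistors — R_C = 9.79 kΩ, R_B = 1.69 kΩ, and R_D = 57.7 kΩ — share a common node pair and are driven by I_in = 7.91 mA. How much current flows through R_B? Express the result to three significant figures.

Conductances: ΣG = 1/9.79 + 1/1.69 + 1/57.7 = 0.7112 (1/kΩ).
R_B takes the fraction G_k/ΣG = 0.5917/0.7112 = 0.8320, so I = 7.91 × 0.8320 = 6.581 mA.

I ≈ 6.58 mA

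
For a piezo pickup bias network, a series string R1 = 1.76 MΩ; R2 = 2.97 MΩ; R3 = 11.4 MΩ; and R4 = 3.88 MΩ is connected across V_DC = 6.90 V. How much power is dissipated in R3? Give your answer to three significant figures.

P ≈ 1.36 µW

Series current I = V_DC/ΣR = 6.90/20.01 = 0.3448 µA.
V(R3) = I·R = 3.931 V; P = V·I = 3.931 × 0.3448 = 1.356 µW.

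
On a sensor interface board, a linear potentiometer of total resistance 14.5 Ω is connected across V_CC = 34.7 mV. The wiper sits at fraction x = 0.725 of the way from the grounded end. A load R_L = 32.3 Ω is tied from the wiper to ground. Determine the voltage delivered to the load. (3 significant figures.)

The pot divides into 3.988 Ω above the wiper and 10.51 Ω below.
(x·R_p) ‖ R_L = 7.931 Ω.
Then V_out = V_CC · 7.931/(3.988 + 7.931) = 23.09 mV.

V_out ≈ 23.1 mV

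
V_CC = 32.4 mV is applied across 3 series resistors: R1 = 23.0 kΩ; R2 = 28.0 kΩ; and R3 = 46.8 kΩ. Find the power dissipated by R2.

P ≈ 3.07 nW

ΣR = 97.80 kΩ → I = 32.4/97.80 = 0.3313 µA.
P(R2) = I²·R2 = (0.3313)² × 28.0 = 3.073 nW.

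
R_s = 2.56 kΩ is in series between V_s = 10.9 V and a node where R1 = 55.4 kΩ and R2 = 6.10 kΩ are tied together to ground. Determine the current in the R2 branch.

I ≈ 1.22 mA

Equivalent of the parallel group: R_p = 5.495 kΩ.
V_A by voltage divider: V_A = 10.9 × 5.495/(2.56 + 5.495) = 7.436 V.
I(R2) = V_A / R2 = 7.436/6.10 = 1.219 mA.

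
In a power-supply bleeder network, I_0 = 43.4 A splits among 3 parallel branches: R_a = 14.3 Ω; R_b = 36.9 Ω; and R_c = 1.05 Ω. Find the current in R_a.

I ≈ 2.89 A

Total conductance ΣG = 1/14.3 + 1/36.9 + 1/1.05 = 1.049 (units of 1/Ω).
R_a takes the fraction G_k/ΣG = 0.06993/1.049 = 0.06664, so I = 43.4 × 0.06664 = 2.892 A.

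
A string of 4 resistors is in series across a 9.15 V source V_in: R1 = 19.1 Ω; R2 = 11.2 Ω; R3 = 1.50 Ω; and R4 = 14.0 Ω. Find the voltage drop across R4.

Series total: ΣR = 19.1 + 11.2 + 1.50 + 14.0 = 45.80 Ω.
Voltage divider: V = V_in · (14.00 / 45.80) = 9.15 × 0.3057 = 2.797 V.

V ≈ 2.80 V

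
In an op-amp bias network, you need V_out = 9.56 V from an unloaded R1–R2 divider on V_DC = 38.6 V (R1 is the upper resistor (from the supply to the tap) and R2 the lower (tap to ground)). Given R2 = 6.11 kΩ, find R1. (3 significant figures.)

V_out/V_DC = R2/(R1+R2) = 0.2477.
Rearranging, R1 = R2·(1−k)/k = 6.11 × 3.038 = 18.56 kΩ.

R1 ≈ 18.6 kΩ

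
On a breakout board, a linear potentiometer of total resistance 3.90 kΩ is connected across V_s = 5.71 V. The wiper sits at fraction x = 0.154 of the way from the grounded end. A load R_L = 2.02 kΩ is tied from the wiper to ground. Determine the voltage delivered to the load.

Split the track: R_lower = x·R_p = 0.6006 kΩ, R_upper = (1−x)·R_p = 3.299 kΩ.
(x·R_p) ‖ R_L = 0.4630 kΩ.
V_out = 5.71 × 0.4630/(3.299 + 0.4630) = 0.7026 V.

V_out ≈ 0.703 V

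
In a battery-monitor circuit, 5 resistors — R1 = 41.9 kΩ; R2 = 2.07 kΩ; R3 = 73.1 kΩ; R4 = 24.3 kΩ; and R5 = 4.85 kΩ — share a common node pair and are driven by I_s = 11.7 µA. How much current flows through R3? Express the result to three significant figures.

I ≈ 0.208 µA

Conductances: ΣG = 1/41.9 + 1/2.07 + 1/73.1 + 1/24.3 + 1/4.85 = 0.7680 (1/kΩ).
R3 takes the fraction G_k/ΣG = 0.01368/0.7680 = 0.01781, so I = 11.7 × 0.01781 = 0.2084 µA.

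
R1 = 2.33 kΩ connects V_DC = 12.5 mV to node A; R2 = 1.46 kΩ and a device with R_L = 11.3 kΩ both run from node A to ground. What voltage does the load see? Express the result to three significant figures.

R2 ‖ R_L = (1.46 × 11.3)/(1.46 + 11.3) = 1.293 kΩ.
Voltage divider with the loaded lower leg: V_out = 12.5 × 1.293/(2.33 + 1.293) = 12.5 × 0.3569 = 4.461 mV.

V_out ≈ 4.46 mV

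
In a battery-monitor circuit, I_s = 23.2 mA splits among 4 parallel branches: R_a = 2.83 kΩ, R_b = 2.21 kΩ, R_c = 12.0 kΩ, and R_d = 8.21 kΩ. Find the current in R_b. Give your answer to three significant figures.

Total conductance ΣG = 1/2.83 + 1/2.21 + 1/12.0 + 1/8.21 = 1.011 (units of 1/kΩ).
By the current-divider rule, I = I_s · G_k/ΣG = 23.2 × 0.4476 = 10.38 mA.

I ≈ 10.4 mA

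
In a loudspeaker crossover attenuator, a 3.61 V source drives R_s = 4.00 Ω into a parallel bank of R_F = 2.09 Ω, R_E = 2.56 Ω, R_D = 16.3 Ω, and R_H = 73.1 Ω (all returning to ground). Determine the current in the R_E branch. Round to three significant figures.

I ≈ 0.295 A

Equivalent of the parallel group: R_p = 1.059 Ω.
Node voltage V_A = V_s · R_p/(R_s + R_p) = 3.61 × 0.2094 = 0.7558 V.
Branch current I = V_A/R_E = 0.7558/2.56 = 0.2952 A.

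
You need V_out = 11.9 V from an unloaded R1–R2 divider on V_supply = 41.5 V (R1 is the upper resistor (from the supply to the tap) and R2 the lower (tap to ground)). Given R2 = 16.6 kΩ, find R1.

R1 ≈ 41.3 kΩ

Required fraction k = V_out/V_supply = 0.2867.
So R1 = R2 · (V_supply/V_out − 1) = 16.6 × (41.5/11.9 − 1) = 16.6 × 2.487 = 41.29 kΩ.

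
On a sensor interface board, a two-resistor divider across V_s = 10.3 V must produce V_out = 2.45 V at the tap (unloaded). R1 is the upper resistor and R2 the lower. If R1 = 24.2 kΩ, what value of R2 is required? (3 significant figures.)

R2 ≈ 7.55 kΩ

V_out/V_s = R2/(R1+R2) = 0.2379.
Rearranging, R2 = R1·k/(1−k) = 24.2 × 0.3121 = 7.553 kΩ.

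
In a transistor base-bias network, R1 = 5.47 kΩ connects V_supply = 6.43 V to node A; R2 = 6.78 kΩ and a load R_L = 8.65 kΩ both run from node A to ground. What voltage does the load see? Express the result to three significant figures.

The load sits in parallel with R2, giving an effective lower resistance R2' = R2·R_L/(R2+R_L) = 3.801 kΩ.
Voltage divider with the loaded lower leg: V_out = 6.43 × 3.801/(5.47 + 3.801) = 6.43 × 0.4100 = 2.636 V.

V_out ≈ 2.64 V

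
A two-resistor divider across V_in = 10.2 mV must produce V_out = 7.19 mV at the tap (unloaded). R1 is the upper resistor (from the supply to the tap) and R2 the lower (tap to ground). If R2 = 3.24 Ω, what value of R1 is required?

R1 ≈ 1.36 Ω

Required fraction k = V_out/V_in = 0.7049.
R1 = R2·(1/k − 1) = 3.24 × 0.4186 = 1.356 Ω.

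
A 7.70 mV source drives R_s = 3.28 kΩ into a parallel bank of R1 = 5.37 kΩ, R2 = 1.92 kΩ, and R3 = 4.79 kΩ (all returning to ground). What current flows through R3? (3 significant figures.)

I ≈ 0.401 µA

Equivalent of the parallel group: R_p = 1.092 kΩ.
V_A by voltage divider: V_A = 7.70 × 1.092/(3.28 + 1.092) = 1.923 mV.
Branch current I = V_A/R3 = 1.923/4.79 = 0.4015 µA.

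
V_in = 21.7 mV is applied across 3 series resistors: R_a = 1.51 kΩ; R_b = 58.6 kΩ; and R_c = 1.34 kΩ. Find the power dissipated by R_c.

P ≈ 0.167 nW

Series current I = V_in/ΣR = 21.7/61.45 = 0.3531 µA.
P(R_c) = I²·R_c = (0.3531)² × 1.34 = 0.1671 nW.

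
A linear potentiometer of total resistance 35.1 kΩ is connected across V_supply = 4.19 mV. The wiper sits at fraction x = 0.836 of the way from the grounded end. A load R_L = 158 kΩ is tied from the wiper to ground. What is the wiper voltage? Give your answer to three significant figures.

V_out ≈ 3.40 mV

The pot divides into 5.756 kΩ above the wiper and 29.34 kΩ below.
Lower segment in parallel with the load: 29.34 ‖ 158 = 24.75 kΩ.
Loaded-divider output: V_out = 4.19 × 0.8113 = 3.399 mV.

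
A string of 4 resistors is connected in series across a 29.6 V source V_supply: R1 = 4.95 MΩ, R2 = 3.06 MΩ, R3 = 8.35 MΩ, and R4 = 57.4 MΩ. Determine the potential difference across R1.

Series total: ΣR = 4.95 + 3.06 + 8.35 + 57.4 = 73.76 MΩ.
Voltage divider: V = V_supply · (4.950 / 73.76) = 29.6 × 0.06711 = 1.986 V.

V ≈ 1.99 V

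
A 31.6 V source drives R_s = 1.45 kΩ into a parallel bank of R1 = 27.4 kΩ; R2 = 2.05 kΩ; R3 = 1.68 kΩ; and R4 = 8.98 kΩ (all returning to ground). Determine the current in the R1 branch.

I ≈ 0.414 mA

Combine the parallel branches: R_p = (1/27.4 + 1/2.05 + 1/1.68 + 1/8.98)⁻¹ = 0.8124 kΩ.
V_A by voltage divider: V_A = 31.6 × 0.8124/(1.45 + 0.8124) = 11.35 V.
Branch current I = V_A/R1 = 11.35/27.4 = 0.4141 mA.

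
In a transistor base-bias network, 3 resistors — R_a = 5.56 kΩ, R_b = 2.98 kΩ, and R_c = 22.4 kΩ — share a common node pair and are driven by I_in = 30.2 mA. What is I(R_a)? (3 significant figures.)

Conductances: ΣG = 1/5.56 + 1/2.98 + 1/22.4 = 0.5601 (1/kΩ).
Current divider: I(R_a) = I_in · G_k/ΣG = 30.2 × (0.1799/0.5601) = 30.2 × 0.3211 = 9.698 mA.

I ≈ 9.70 mA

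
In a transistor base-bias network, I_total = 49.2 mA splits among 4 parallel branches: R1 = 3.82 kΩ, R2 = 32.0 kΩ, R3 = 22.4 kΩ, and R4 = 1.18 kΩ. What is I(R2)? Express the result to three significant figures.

Conductances: ΣG = 1/3.82 + 1/32.0 + 1/22.4 + 1/1.18 = 1.185 (1/kΩ).
By the current-divider rule, I = I_total · G_k/ΣG = 49.2 × 0.02637 = 1.297 mA.

I ≈ 1.30 mA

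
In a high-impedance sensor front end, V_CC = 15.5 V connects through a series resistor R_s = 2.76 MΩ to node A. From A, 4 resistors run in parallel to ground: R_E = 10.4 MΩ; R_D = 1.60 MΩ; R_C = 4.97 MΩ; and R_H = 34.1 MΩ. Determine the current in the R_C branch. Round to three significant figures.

Equivalent of the parallel group: R_p = 1.051 MΩ.
V_A by voltage divider: V_A = 15.5 × 1.051/(2.76 + 1.051) = 4.274 V.
I(R_C) = V_A / R_C = 4.274/4.97 = 0.8599 µA.

I ≈ 0.860 µA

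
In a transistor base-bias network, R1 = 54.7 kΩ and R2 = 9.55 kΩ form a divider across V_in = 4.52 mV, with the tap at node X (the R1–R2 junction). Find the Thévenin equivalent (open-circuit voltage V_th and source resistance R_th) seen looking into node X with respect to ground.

V_th ≈ 0.672 mV, R_th ≈ 8.13 kΩ

V_th is the unloaded tap voltage: V_in · R2/(R1+R2) = 4.52 × 0.1486 = 0.6718 mV.
Zeroing V_in shorts the top of R1 to ground, so R_th = R1 ‖ R2 = 8.131 kΩ.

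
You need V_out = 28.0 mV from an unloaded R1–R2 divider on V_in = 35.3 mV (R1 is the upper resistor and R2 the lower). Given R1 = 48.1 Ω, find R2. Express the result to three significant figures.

V_out/V_in = R2/(R1+R2) = 0.7932.
So R2 = R1 · V_out/(V_in − V_out) = 48.1 × 28.0/(35.3 − 28.0) = 48.1 × 3.836 = 184.5 Ω.

R2 ≈ 184 Ω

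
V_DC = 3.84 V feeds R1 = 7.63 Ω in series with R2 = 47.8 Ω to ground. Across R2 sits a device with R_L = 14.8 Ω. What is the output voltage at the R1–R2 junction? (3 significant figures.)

V_out ≈ 2.29 V

The load sits in parallel with R2, giving an effective lower resistance R2' = R2·R_L/(R2+R_L) = 11.30 Ω.
Now apply the divider: V_out = 3.84 × 0.5970 = 2.292 V.
(Unloaded it would be 3.31 V; the load pulls it down.)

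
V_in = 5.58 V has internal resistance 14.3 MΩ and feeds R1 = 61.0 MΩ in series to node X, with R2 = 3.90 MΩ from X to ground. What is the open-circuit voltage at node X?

R1' = 14.3 + 61.0 = 75.30 MΩ (source resistance + R1).
Open-circuit (no load on X): V_th = V_in · R2/(R1' + R2) = 5.58 × 3.90/(75.30 + 3.90) = 0.2748 V.

V_th ≈ 0.275 V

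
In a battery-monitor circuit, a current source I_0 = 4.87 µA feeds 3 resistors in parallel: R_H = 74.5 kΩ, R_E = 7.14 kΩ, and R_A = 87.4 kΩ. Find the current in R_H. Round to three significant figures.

I ≈ 0.396 µA

Conductances: ΣG = 1/74.5 + 1/7.14 + 1/87.4 = 0.1649 (1/kΩ).
By the current-divider rule, I = I_0 · G_k/ΣG = 4.87 × 0.08139 = 0.3964 µA.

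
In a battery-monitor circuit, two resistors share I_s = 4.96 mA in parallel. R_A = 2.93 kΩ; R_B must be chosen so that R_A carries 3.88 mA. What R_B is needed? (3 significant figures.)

R_B ≈ 10.5 kΩ

Two-branch current divider: I_A = I_s · R_B/(R_A + R_B).
3.88/4.96 = R_B/(R_A + R_B) → R_B = R_A · (0.7823)/(1 − 0.7823) = 2.93 × 3.593 = 10.53 kΩ.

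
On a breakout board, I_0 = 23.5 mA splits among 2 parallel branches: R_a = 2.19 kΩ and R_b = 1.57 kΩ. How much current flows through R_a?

I ≈ 9.81 mA

With just two branches, the current splits inversely with resistance.
I(R_a) = 23.5 × 1.57/(2.19 + 1.57) = 23.5 × 0.4176 = 9.812 mA.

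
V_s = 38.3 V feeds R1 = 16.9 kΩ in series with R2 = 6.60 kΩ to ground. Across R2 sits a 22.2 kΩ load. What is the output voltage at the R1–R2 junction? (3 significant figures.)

V_out ≈ 8.86 V

The load sits in parallel with R2, giving an effective lower resistance R2' = R2·R_L/(R2+R_L) = 5.087 kΩ.
Then V_out = V_s · R2'/(R1 + R2') = 38.3 × 5.087/21.99 = 8.862 V.
(Unloaded it would be 10.8 V; the load pulls it down.)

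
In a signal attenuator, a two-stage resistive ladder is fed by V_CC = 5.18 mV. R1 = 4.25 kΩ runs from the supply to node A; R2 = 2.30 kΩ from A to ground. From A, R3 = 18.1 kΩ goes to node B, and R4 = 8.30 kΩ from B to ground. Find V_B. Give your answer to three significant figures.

V_B ≈ 0.541 mV

Node A sees R2 in parallel with the series input of stage 2, R3 + R4 = 26.40 kΩ.
Effective lower resistance at A: R2 ‖ 26.40 = 2.116 kΩ.
So V_A = 5.18 × 0.3324 = 1.722 mV.
Stage 2 is unloaded, so V_B = V_A · R4/(R3+R4) = 1.722 × 8.30/26.40 = 0.5413 mV.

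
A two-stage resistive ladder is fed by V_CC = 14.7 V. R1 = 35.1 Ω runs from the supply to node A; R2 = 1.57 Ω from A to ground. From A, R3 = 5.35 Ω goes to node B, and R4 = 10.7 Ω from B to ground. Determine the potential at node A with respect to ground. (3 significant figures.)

Looking into the second stage from A: R3 + R4 = 16.05 Ω appears in parallel with R2.
Effective lower resistance at A: R2 ‖ 16.05 = 1.430 Ω.
So V_A = 14.7 × 0.03915 = 0.5755 V.

V_A ≈ 0.575 V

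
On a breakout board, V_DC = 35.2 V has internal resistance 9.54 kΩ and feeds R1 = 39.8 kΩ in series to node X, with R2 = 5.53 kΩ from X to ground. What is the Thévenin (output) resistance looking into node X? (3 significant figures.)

R1' = 9.54 + 39.8 = 49.34 kΩ (source resistance + R1).
Zeroing V_DC shorts the top of R1' to ground, so R_th = R1' ‖ R2 = 4.973 kΩ.

R_th ≈ 4.97 kΩ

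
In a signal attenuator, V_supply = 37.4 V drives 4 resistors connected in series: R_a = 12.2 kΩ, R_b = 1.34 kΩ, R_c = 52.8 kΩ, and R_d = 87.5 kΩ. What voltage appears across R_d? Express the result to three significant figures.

Total series resistance ΣR = 12.2 + 1.34 + 52.8 + 87.5 = 153.8 kΩ.
By the voltage-divider rule, V = 37.4 × 87.50/153.8 = 21.27 V.

V ≈ 21.3 V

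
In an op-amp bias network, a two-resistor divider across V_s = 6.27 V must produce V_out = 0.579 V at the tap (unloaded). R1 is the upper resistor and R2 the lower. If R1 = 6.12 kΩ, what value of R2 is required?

R2 ≈ 0.623 kΩ

V_out/V_s = R2/(R1+R2) = 0.09234.
Rearranging, R2 = R1·k/(1−k) = 6.12 × 0.1017 = 0.6226 kΩ.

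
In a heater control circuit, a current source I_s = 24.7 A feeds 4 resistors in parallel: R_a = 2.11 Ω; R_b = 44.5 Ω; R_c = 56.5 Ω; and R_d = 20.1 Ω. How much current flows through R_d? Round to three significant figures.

I ≈ 2.18 A

Total conductance ΣG = 1/2.11 + 1/44.5 + 1/56.5 + 1/20.1 = 0.5639 (units of 1/Ω).
By the current-divider rule, I = I_s · G_k/ΣG = 24.7 × 0.08823 = 2.179 A.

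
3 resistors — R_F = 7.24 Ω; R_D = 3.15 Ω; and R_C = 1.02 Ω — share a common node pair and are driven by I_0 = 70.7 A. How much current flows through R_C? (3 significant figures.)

Conductances: ΣG = 1/7.24 + 1/3.15 + 1/1.02 = 1.436 (1/Ω).
By the current-divider rule, I = I_0 · G_k/ΣG = 70.7 × 0.6827 = 48.27 A.

I ≈ 48.3 A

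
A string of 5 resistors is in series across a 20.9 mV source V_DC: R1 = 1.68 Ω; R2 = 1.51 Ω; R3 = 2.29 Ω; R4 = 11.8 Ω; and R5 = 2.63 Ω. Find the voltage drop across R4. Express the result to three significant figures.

V ≈ 12.4 mV

ΣR = 1.68 + 1.51 + 2.29 + 11.8 + 2.63 = 19.91 Ω.
V = V_DC · R/ΣR = 20.9 × 0.5927 = 12.39 mV.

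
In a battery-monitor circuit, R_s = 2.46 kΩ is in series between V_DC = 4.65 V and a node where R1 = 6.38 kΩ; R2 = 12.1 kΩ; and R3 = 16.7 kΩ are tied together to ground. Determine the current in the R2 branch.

Combine the parallel branches: R_p = (1/6.38 + 1/12.1 + 1/16.7)⁻¹ = 3.342 kΩ.
V_A = 4.65 × 3.342/5.802 = 2.678 V.
I(R2) = V_A / R2 = 2.678/12.1 = 0.2213 mA.

I ≈ 0.221 mA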